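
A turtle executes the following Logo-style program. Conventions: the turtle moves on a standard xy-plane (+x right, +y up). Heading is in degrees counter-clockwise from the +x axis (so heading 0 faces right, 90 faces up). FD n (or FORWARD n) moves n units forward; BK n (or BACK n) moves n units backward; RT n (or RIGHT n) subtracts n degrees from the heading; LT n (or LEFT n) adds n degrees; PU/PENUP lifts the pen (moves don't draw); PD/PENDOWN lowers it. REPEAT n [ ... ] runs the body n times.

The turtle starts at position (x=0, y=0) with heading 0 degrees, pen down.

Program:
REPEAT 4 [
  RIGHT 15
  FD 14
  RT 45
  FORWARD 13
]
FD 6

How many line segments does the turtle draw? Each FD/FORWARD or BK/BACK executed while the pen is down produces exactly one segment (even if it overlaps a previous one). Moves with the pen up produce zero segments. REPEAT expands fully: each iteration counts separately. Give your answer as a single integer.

Executing turtle program step by step:
Start: pos=(0,0), heading=0, pen down
REPEAT 4 [
  -- iteration 1/4 --
  RT 15: heading 0 -> 345
  FD 14: (0,0) -> (13.523,-3.623) [heading=345, draw]
  RT 45: heading 345 -> 300
  FD 13: (13.523,-3.623) -> (20.023,-14.882) [heading=300, draw]
  -- iteration 2/4 --
  RT 15: heading 300 -> 285
  FD 14: (20.023,-14.882) -> (23.646,-28.405) [heading=285, draw]
  RT 45: heading 285 -> 240
  FD 13: (23.646,-28.405) -> (17.146,-39.663) [heading=240, draw]
  -- iteration 3/4 --
  RT 15: heading 240 -> 225
  FD 14: (17.146,-39.663) -> (7.247,-49.563) [heading=225, draw]
  RT 45: heading 225 -> 180
  FD 13: (7.247,-49.563) -> (-5.753,-49.563) [heading=180, draw]
  -- iteration 4/4 --
  RT 15: heading 180 -> 165
  FD 14: (-5.753,-49.563) -> (-19.276,-45.939) [heading=165, draw]
  RT 45: heading 165 -> 120
  FD 13: (-19.276,-45.939) -> (-25.776,-34.681) [heading=120, draw]
]
FD 6: (-25.776,-34.681) -> (-28.776,-29.485) [heading=120, draw]
Final: pos=(-28.776,-29.485), heading=120, 9 segment(s) drawn
Segments drawn: 9

Answer: 9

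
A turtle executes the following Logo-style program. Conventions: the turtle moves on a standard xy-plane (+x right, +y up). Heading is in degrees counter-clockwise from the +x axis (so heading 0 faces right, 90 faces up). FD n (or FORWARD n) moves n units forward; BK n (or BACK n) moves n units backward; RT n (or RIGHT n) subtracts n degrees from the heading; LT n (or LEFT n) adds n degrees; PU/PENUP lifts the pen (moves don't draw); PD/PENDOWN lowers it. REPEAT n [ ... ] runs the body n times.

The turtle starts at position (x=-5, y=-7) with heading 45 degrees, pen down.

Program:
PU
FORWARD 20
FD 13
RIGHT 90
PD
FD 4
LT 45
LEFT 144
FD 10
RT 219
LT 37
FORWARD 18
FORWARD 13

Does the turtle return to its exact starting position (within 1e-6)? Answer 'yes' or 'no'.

Answer: no

Derivation:
Executing turtle program step by step:
Start: pos=(-5,-7), heading=45, pen down
PU: pen up
FD 20: (-5,-7) -> (9.142,7.142) [heading=45, move]
FD 13: (9.142,7.142) -> (18.335,16.335) [heading=45, move]
RT 90: heading 45 -> 315
PD: pen down
FD 4: (18.335,16.335) -> (21.163,13.506) [heading=315, draw]
LT 45: heading 315 -> 0
LT 144: heading 0 -> 144
FD 10: (21.163,13.506) -> (13.073,19.384) [heading=144, draw]
RT 219: heading 144 -> 285
LT 37: heading 285 -> 322
FD 18: (13.073,19.384) -> (27.257,8.302) [heading=322, draw]
FD 13: (27.257,8.302) -> (37.501,0.298) [heading=322, draw]
Final: pos=(37.501,0.298), heading=322, 4 segment(s) drawn

Start position: (-5, -7)
Final position: (37.501, 0.298)
Distance = 43.123; >= 1e-6 -> NOT closed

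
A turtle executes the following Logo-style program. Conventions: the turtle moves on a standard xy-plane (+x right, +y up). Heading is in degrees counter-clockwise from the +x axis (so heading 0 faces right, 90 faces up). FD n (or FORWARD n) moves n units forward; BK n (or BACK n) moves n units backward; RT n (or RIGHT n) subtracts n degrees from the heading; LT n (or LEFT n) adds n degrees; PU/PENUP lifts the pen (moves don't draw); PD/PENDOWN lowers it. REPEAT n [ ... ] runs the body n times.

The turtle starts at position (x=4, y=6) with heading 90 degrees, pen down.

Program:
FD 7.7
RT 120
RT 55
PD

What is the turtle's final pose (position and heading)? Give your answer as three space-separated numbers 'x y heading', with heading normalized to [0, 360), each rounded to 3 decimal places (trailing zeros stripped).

Executing turtle program step by step:
Start: pos=(4,6), heading=90, pen down
FD 7.7: (4,6) -> (4,13.7) [heading=90, draw]
RT 120: heading 90 -> 330
RT 55: heading 330 -> 275
PD: pen down
Final: pos=(4,13.7), heading=275, 1 segment(s) drawn

Answer: 4 13.7 275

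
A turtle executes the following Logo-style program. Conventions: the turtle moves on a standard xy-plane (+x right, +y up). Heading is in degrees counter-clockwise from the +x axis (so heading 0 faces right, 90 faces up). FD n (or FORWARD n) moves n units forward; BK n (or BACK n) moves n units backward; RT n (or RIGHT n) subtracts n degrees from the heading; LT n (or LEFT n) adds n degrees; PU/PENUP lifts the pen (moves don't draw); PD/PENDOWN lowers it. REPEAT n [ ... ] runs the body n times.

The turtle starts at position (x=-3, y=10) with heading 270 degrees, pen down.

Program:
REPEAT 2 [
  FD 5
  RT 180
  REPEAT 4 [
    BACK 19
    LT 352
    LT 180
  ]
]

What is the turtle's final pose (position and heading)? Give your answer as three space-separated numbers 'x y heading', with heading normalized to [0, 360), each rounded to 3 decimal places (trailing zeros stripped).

Executing turtle program step by step:
Start: pos=(-3,10), heading=270, pen down
REPEAT 2 [
  -- iteration 1/2 --
  FD 5: (-3,10) -> (-3,5) [heading=270, draw]
  RT 180: heading 270 -> 90
  REPEAT 4 [
    -- iteration 1/4 --
    BK 19: (-3,5) -> (-3,-14) [heading=90, draw]
    LT 352: heading 90 -> 82
    LT 180: heading 82 -> 262
    -- iteration 2/4 --
    BK 19: (-3,-14) -> (-0.356,4.815) [heading=262, draw]
    LT 352: heading 262 -> 254
    LT 180: heading 254 -> 74
    -- iteration 3/4 --
    BK 19: (-0.356,4.815) -> (-5.593,-13.449) [heading=74, draw]
    LT 352: heading 74 -> 66
    LT 180: heading 66 -> 246
    -- iteration 4/4 --
    BK 19: (-5.593,-13.449) -> (2.135,3.908) [heading=246, draw]
    LT 352: heading 246 -> 238
    LT 180: heading 238 -> 58
  ]
  -- iteration 2/2 --
  FD 5: (2.135,3.908) -> (4.785,8.149) [heading=58, draw]
  RT 180: heading 58 -> 238
  REPEAT 4 [
    -- iteration 1/4 --
    BK 19: (4.785,8.149) -> (14.853,24.262) [heading=238, draw]
    LT 352: heading 238 -> 230
    LT 180: heading 230 -> 50
    -- iteration 2/4 --
    BK 19: (14.853,24.262) -> (2.64,9.707) [heading=50, draw]
    LT 352: heading 50 -> 42
    LT 180: heading 42 -> 222
    -- iteration 3/4 --
    BK 19: (2.64,9.707) -> (16.76,22.42) [heading=222, draw]
    LT 352: heading 222 -> 214
    LT 180: heading 214 -> 34
    -- iteration 4/4 --
    BK 19: (16.76,22.42) -> (1.008,11.796) [heading=34, draw]
    LT 352: heading 34 -> 26
    LT 180: heading 26 -> 206
  ]
]
Final: pos=(1.008,11.796), heading=206, 10 segment(s) drawn

Answer: 1.008 11.796 206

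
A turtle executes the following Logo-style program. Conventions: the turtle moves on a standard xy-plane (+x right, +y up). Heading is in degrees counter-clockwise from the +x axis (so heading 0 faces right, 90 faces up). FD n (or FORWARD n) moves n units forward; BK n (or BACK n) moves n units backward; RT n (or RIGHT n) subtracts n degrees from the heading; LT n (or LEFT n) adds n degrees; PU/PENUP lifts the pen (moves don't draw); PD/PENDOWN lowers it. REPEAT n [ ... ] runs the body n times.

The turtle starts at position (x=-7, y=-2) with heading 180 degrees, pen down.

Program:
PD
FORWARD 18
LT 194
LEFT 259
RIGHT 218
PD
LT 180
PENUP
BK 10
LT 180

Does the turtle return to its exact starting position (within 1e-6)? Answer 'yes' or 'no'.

Answer: no

Derivation:
Executing turtle program step by step:
Start: pos=(-7,-2), heading=180, pen down
PD: pen down
FD 18: (-7,-2) -> (-25,-2) [heading=180, draw]
LT 194: heading 180 -> 14
LT 259: heading 14 -> 273
RT 218: heading 273 -> 55
PD: pen down
LT 180: heading 55 -> 235
PU: pen up
BK 10: (-25,-2) -> (-19.264,6.192) [heading=235, move]
LT 180: heading 235 -> 55
Final: pos=(-19.264,6.192), heading=55, 1 segment(s) drawn

Start position: (-7, -2)
Final position: (-19.264, 6.192)
Distance = 14.748; >= 1e-6 -> NOT closed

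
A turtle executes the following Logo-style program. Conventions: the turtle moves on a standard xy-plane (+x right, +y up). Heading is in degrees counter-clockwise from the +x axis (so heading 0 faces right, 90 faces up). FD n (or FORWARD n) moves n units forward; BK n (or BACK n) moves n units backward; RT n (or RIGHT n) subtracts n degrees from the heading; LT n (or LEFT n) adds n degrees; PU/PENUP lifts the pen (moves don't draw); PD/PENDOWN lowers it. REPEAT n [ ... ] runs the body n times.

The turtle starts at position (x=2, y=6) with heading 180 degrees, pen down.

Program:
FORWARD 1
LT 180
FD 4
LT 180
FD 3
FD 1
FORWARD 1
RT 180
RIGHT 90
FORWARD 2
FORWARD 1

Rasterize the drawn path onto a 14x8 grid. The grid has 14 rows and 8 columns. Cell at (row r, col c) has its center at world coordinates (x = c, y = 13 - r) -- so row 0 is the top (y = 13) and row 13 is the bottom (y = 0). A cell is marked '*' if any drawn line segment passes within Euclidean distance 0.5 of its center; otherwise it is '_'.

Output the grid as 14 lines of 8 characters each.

Segment 0: (2,6) -> (1,6)
Segment 1: (1,6) -> (5,6)
Segment 2: (5,6) -> (2,6)
Segment 3: (2,6) -> (1,6)
Segment 4: (1,6) -> (0,6)
Segment 5: (0,6) -> (-0,4)
Segment 6: (-0,4) -> (-0,3)

Answer: ________
________
________
________
________
________
________
******__
*_______
*_______
*_______
________
________
________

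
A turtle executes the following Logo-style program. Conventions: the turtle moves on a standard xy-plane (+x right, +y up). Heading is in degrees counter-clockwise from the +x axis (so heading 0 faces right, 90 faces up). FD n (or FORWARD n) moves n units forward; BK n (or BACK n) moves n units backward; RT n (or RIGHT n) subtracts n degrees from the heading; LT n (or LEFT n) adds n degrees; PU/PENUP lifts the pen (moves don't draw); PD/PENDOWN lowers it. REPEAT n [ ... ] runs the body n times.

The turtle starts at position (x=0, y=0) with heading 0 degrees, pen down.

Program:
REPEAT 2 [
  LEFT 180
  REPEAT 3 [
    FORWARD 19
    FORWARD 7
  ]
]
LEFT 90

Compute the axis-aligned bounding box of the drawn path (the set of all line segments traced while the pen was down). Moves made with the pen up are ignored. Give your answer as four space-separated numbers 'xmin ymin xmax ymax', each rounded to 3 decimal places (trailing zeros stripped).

Answer: -78 0 0 0

Derivation:
Executing turtle program step by step:
Start: pos=(0,0), heading=0, pen down
REPEAT 2 [
  -- iteration 1/2 --
  LT 180: heading 0 -> 180
  REPEAT 3 [
    -- iteration 1/3 --
    FD 19: (0,0) -> (-19,0) [heading=180, draw]
    FD 7: (-19,0) -> (-26,0) [heading=180, draw]
    -- iteration 2/3 --
    FD 19: (-26,0) -> (-45,0) [heading=180, draw]
    FD 7: (-45,0) -> (-52,0) [heading=180, draw]
    -- iteration 3/3 --
    FD 19: (-52,0) -> (-71,0) [heading=180, draw]
    FD 7: (-71,0) -> (-78,0) [heading=180, draw]
  ]
  -- iteration 2/2 --
  LT 180: heading 180 -> 0
  REPEAT 3 [
    -- iteration 1/3 --
    FD 19: (-78,0) -> (-59,0) [heading=0, draw]
    FD 7: (-59,0) -> (-52,0) [heading=0, draw]
    -- iteration 2/3 --
    FD 19: (-52,0) -> (-33,0) [heading=0, draw]
    FD 7: (-33,0) -> (-26,0) [heading=0, draw]
    -- iteration 3/3 --
    FD 19: (-26,0) -> (-7,0) [heading=0, draw]
    FD 7: (-7,0) -> (0,0) [heading=0, draw]
  ]
]
LT 90: heading 0 -> 90
Final: pos=(0,0), heading=90, 12 segment(s) drawn

Segment endpoints: x in {-78, -71, -59, -52, -45, -33, -26, -19, -7, 0}, y in {0, 0, 0, 0, 0, 0, 0, 0, 0, 0, 0, 0, 0}
xmin=-78, ymin=0, xmax=0, ymax=0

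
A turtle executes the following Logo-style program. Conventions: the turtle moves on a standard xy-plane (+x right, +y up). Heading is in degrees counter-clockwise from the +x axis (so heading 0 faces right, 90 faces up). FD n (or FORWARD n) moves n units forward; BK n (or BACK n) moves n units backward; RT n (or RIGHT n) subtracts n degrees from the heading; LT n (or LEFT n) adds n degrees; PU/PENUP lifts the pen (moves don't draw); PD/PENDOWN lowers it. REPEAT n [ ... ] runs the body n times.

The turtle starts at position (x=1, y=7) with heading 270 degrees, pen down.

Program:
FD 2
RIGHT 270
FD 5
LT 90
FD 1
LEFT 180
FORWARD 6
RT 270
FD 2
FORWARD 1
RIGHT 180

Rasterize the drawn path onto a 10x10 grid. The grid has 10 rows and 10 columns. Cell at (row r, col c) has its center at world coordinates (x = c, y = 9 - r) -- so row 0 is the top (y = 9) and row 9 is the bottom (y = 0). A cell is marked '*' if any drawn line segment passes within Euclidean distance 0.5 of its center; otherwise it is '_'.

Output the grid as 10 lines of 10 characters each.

Answer: __________
__________
_*________
_*____*___
_******___
______*___
______*___
______*___
______*___
______****

Derivation:
Segment 0: (1,7) -> (1,5)
Segment 1: (1,5) -> (6,5)
Segment 2: (6,5) -> (6,6)
Segment 3: (6,6) -> (6,0)
Segment 4: (6,0) -> (8,0)
Segment 5: (8,0) -> (9,0)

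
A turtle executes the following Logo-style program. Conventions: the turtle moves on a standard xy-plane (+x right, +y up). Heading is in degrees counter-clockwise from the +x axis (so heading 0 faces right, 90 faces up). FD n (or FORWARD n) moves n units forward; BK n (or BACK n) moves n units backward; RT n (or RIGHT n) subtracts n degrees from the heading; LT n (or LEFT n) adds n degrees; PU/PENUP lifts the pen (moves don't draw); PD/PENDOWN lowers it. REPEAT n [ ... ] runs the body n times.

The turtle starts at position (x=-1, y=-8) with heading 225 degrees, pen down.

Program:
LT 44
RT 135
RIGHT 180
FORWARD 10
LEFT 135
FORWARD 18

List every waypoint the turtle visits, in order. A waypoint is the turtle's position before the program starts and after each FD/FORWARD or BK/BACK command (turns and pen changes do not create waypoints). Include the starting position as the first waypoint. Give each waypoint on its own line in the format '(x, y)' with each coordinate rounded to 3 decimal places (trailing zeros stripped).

Executing turtle program step by step:
Start: pos=(-1,-8), heading=225, pen down
LT 44: heading 225 -> 269
RT 135: heading 269 -> 134
RT 180: heading 134 -> 314
FD 10: (-1,-8) -> (5.947,-15.193) [heading=314, draw]
LT 135: heading 314 -> 89
FD 18: (5.947,-15.193) -> (6.261,2.804) [heading=89, draw]
Final: pos=(6.261,2.804), heading=89, 2 segment(s) drawn
Waypoints (3 total):
(-1, -8)
(5.947, -15.193)
(6.261, 2.804)

Answer: (-1, -8)
(5.947, -15.193)
(6.261, 2.804)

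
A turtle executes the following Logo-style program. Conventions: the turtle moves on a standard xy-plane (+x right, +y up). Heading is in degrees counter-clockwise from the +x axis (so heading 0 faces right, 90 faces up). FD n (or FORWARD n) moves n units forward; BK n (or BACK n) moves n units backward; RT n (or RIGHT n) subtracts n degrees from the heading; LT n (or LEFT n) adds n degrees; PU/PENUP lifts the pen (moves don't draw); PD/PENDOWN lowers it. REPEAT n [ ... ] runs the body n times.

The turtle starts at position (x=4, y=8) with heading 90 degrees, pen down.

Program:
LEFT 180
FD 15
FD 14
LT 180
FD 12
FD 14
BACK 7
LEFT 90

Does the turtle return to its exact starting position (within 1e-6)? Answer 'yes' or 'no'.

Answer: no

Derivation:
Executing turtle program step by step:
Start: pos=(4,8), heading=90, pen down
LT 180: heading 90 -> 270
FD 15: (4,8) -> (4,-7) [heading=270, draw]
FD 14: (4,-7) -> (4,-21) [heading=270, draw]
LT 180: heading 270 -> 90
FD 12: (4,-21) -> (4,-9) [heading=90, draw]
FD 14: (4,-9) -> (4,5) [heading=90, draw]
BK 7: (4,5) -> (4,-2) [heading=90, draw]
LT 90: heading 90 -> 180
Final: pos=(4,-2), heading=180, 5 segment(s) drawn

Start position: (4, 8)
Final position: (4, -2)
Distance = 10; >= 1e-6 -> NOT closed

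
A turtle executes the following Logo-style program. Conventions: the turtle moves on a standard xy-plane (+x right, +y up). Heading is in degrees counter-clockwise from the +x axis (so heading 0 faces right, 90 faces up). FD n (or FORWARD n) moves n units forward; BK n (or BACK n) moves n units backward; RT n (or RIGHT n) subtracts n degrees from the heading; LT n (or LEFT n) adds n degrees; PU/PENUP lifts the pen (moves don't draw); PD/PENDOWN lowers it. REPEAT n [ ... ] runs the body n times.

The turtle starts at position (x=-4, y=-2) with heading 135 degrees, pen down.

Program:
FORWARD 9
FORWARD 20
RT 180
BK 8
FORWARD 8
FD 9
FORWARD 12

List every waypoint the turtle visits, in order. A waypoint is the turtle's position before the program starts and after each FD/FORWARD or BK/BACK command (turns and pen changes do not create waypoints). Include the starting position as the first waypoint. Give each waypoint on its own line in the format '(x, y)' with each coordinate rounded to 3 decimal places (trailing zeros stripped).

Executing turtle program step by step:
Start: pos=(-4,-2), heading=135, pen down
FD 9: (-4,-2) -> (-10.364,4.364) [heading=135, draw]
FD 20: (-10.364,4.364) -> (-24.506,18.506) [heading=135, draw]
RT 180: heading 135 -> 315
BK 8: (-24.506,18.506) -> (-30.163,24.163) [heading=315, draw]
FD 8: (-30.163,24.163) -> (-24.506,18.506) [heading=315, draw]
FD 9: (-24.506,18.506) -> (-18.142,12.142) [heading=315, draw]
FD 12: (-18.142,12.142) -> (-9.657,3.657) [heading=315, draw]
Final: pos=(-9.657,3.657), heading=315, 6 segment(s) drawn
Waypoints (7 total):
(-4, -2)
(-10.364, 4.364)
(-24.506, 18.506)
(-30.163, 24.163)
(-24.506, 18.506)
(-18.142, 12.142)
(-9.657, 3.657)

Answer: (-4, -2)
(-10.364, 4.364)
(-24.506, 18.506)
(-30.163, 24.163)
(-24.506, 18.506)
(-18.142, 12.142)
(-9.657, 3.657)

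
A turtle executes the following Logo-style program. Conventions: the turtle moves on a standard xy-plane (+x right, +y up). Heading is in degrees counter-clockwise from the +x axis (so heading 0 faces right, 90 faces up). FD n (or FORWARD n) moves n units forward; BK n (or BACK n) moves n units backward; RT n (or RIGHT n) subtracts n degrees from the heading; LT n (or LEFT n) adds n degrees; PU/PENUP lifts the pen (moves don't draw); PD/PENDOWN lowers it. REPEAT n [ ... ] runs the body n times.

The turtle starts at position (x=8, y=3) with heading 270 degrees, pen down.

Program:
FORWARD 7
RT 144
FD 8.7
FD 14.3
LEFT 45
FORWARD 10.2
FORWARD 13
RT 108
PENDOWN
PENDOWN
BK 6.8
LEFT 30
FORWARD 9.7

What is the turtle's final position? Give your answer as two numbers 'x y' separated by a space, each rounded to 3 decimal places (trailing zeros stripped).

Answer: -32.028 21.865

Derivation:
Executing turtle program step by step:
Start: pos=(8,3), heading=270, pen down
FD 7: (8,3) -> (8,-4) [heading=270, draw]
RT 144: heading 270 -> 126
FD 8.7: (8,-4) -> (2.886,3.038) [heading=126, draw]
FD 14.3: (2.886,3.038) -> (-5.519,14.607) [heading=126, draw]
LT 45: heading 126 -> 171
FD 10.2: (-5.519,14.607) -> (-15.593,16.203) [heading=171, draw]
FD 13: (-15.593,16.203) -> (-28.433,18.237) [heading=171, draw]
RT 108: heading 171 -> 63
PD: pen down
PD: pen down
BK 6.8: (-28.433,18.237) -> (-31.521,12.178) [heading=63, draw]
LT 30: heading 63 -> 93
FD 9.7: (-31.521,12.178) -> (-32.028,21.865) [heading=93, draw]
Final: pos=(-32.028,21.865), heading=93, 7 segment(s) drawn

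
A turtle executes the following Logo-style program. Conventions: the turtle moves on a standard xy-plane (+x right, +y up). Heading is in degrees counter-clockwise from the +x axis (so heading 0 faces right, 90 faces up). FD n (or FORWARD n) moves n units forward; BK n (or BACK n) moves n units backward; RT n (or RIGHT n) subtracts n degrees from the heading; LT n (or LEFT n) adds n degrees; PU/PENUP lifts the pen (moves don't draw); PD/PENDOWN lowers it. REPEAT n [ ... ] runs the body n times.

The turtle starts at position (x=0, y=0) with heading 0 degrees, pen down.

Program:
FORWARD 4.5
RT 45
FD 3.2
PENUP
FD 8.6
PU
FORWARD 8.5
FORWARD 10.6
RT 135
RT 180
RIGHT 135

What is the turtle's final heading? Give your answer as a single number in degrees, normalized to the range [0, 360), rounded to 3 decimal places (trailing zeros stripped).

Executing turtle program step by step:
Start: pos=(0,0), heading=0, pen down
FD 4.5: (0,0) -> (4.5,0) [heading=0, draw]
RT 45: heading 0 -> 315
FD 3.2: (4.5,0) -> (6.763,-2.263) [heading=315, draw]
PU: pen up
FD 8.6: (6.763,-2.263) -> (12.844,-8.344) [heading=315, move]
PU: pen up
FD 8.5: (12.844,-8.344) -> (18.854,-14.354) [heading=315, move]
FD 10.6: (18.854,-14.354) -> (26.35,-21.85) [heading=315, move]
RT 135: heading 315 -> 180
RT 180: heading 180 -> 0
RT 135: heading 0 -> 225
Final: pos=(26.35,-21.85), heading=225, 2 segment(s) drawn

Answer: 225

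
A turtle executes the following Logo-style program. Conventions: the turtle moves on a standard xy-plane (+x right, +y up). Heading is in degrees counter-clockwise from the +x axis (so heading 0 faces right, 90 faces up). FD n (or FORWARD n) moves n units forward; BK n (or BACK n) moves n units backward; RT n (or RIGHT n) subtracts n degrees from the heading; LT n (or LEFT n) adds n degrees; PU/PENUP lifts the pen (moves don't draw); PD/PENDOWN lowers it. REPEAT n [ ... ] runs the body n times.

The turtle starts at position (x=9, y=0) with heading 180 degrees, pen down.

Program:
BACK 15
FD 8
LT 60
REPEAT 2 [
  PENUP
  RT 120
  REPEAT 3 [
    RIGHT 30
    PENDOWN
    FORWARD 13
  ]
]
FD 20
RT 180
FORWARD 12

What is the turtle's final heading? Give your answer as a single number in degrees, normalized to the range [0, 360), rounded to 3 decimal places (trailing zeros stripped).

Answer: 0

Derivation:
Executing turtle program step by step:
Start: pos=(9,0), heading=180, pen down
BK 15: (9,0) -> (24,0) [heading=180, draw]
FD 8: (24,0) -> (16,0) [heading=180, draw]
LT 60: heading 180 -> 240
REPEAT 2 [
  -- iteration 1/2 --
  PU: pen up
  RT 120: heading 240 -> 120
  REPEAT 3 [
    -- iteration 1/3 --
    RT 30: heading 120 -> 90
    PD: pen down
    FD 13: (16,0) -> (16,13) [heading=90, draw]
    -- iteration 2/3 --
    RT 30: heading 90 -> 60
    PD: pen down
    FD 13: (16,13) -> (22.5,24.258) [heading=60, draw]
    -- iteration 3/3 --
    RT 30: heading 60 -> 30
    PD: pen down
    FD 13: (22.5,24.258) -> (33.758,30.758) [heading=30, draw]
  ]
  -- iteration 2/2 --
  PU: pen up
  RT 120: heading 30 -> 270
  REPEAT 3 [
    -- iteration 1/3 --
    RT 30: heading 270 -> 240
    PD: pen down
    FD 13: (33.758,30.758) -> (27.258,19.5) [heading=240, draw]
    -- iteration 2/3 --
    RT 30: heading 240 -> 210
    PD: pen down
    FD 13: (27.258,19.5) -> (16,13) [heading=210, draw]
    -- iteration 3/3 --
    RT 30: heading 210 -> 180
    PD: pen down
    FD 13: (16,13) -> (3,13) [heading=180, draw]
  ]
]
FD 20: (3,13) -> (-17,13) [heading=180, draw]
RT 180: heading 180 -> 0
FD 12: (-17,13) -> (-5,13) [heading=0, draw]
Final: pos=(-5,13), heading=0, 10 segment(s) drawn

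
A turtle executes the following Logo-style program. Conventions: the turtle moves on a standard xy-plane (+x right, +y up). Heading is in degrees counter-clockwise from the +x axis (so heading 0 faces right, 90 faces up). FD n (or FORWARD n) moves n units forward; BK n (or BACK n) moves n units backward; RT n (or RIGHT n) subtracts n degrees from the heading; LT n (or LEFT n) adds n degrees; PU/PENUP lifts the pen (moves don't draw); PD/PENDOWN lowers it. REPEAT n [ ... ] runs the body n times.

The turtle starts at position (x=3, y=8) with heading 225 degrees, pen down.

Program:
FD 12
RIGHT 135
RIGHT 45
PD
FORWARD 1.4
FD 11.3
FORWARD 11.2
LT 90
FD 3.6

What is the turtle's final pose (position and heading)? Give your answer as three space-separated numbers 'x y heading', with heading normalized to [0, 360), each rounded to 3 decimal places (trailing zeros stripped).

Answer: 8.869 18.96 135

Derivation:
Executing turtle program step by step:
Start: pos=(3,8), heading=225, pen down
FD 12: (3,8) -> (-5.485,-0.485) [heading=225, draw]
RT 135: heading 225 -> 90
RT 45: heading 90 -> 45
PD: pen down
FD 1.4: (-5.485,-0.485) -> (-4.495,0.505) [heading=45, draw]
FD 11.3: (-4.495,0.505) -> (3.495,8.495) [heading=45, draw]
FD 11.2: (3.495,8.495) -> (11.415,16.415) [heading=45, draw]
LT 90: heading 45 -> 135
FD 3.6: (11.415,16.415) -> (8.869,18.96) [heading=135, draw]
Final: pos=(8.869,18.96), heading=135, 5 segment(s) drawn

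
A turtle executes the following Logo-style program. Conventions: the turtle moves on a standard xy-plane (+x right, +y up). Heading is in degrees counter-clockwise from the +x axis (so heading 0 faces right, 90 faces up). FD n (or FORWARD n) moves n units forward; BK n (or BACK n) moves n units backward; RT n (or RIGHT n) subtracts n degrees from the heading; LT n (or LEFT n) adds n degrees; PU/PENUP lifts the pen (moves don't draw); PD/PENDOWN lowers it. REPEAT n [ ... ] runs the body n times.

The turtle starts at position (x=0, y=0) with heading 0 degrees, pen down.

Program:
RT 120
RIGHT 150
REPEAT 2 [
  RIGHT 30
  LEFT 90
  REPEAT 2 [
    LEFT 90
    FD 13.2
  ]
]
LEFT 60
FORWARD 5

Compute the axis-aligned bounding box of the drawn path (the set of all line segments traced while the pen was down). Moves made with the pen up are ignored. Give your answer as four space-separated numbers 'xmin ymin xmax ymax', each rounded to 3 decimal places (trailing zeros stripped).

Answer: -13.2 -18.2 4.832 0

Derivation:
Executing turtle program step by step:
Start: pos=(0,0), heading=0, pen down
RT 120: heading 0 -> 240
RT 150: heading 240 -> 90
REPEAT 2 [
  -- iteration 1/2 --
  RT 30: heading 90 -> 60
  LT 90: heading 60 -> 150
  REPEAT 2 [
    -- iteration 1/2 --
    LT 90: heading 150 -> 240
    FD 13.2: (0,0) -> (-6.6,-11.432) [heading=240, draw]
    -- iteration 2/2 --
    LT 90: heading 240 -> 330
    FD 13.2: (-6.6,-11.432) -> (4.832,-18.032) [heading=330, draw]
  ]
  -- iteration 2/2 --
  RT 30: heading 330 -> 300
  LT 90: heading 300 -> 30
  REPEAT 2 [
    -- iteration 1/2 --
    LT 90: heading 30 -> 120
    FD 13.2: (4.832,-18.032) -> (-1.768,-6.6) [heading=120, draw]
    -- iteration 2/2 --
    LT 90: heading 120 -> 210
    FD 13.2: (-1.768,-6.6) -> (-13.2,-13.2) [heading=210, draw]
  ]
]
LT 60: heading 210 -> 270
FD 5: (-13.2,-13.2) -> (-13.2,-18.2) [heading=270, draw]
Final: pos=(-13.2,-18.2), heading=270, 5 segment(s) drawn

Segment endpoints: x in {-13.2, -13.2, -6.6, -1.768, 0, 4.832}, y in {-18.2, -18.032, -13.2, -11.432, -6.6, 0}
xmin=-13.2, ymin=-18.2, xmax=4.832, ymax=0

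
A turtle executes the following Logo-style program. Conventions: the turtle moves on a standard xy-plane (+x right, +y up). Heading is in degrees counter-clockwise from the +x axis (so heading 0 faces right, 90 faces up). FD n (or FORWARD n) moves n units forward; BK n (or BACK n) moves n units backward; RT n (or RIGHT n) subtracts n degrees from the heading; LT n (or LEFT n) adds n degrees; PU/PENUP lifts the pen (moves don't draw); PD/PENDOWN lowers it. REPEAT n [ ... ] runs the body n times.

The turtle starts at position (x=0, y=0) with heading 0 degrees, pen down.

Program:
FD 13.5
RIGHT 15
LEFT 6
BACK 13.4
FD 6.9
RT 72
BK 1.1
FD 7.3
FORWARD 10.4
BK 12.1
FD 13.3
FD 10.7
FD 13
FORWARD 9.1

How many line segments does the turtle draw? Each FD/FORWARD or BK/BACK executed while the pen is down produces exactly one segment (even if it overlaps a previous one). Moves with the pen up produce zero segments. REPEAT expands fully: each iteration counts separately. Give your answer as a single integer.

Executing turtle program step by step:
Start: pos=(0,0), heading=0, pen down
FD 13.5: (0,0) -> (13.5,0) [heading=0, draw]
RT 15: heading 0 -> 345
LT 6: heading 345 -> 351
BK 13.4: (13.5,0) -> (0.265,2.096) [heading=351, draw]
FD 6.9: (0.265,2.096) -> (7.08,1.017) [heading=351, draw]
RT 72: heading 351 -> 279
BK 1.1: (7.08,1.017) -> (6.908,2.103) [heading=279, draw]
FD 7.3: (6.908,2.103) -> (8.05,-5.107) [heading=279, draw]
FD 10.4: (8.05,-5.107) -> (9.677,-15.379) [heading=279, draw]
BK 12.1: (9.677,-15.379) -> (7.784,-3.428) [heading=279, draw]
FD 13.3: (7.784,-3.428) -> (9.865,-16.564) [heading=279, draw]
FD 10.7: (9.865,-16.564) -> (11.538,-27.132) [heading=279, draw]
FD 13: (11.538,-27.132) -> (13.572,-39.972) [heading=279, draw]
FD 9.1: (13.572,-39.972) -> (14.996,-48.96) [heading=279, draw]
Final: pos=(14.996,-48.96), heading=279, 11 segment(s) drawn
Segments drawn: 11

Answer: 11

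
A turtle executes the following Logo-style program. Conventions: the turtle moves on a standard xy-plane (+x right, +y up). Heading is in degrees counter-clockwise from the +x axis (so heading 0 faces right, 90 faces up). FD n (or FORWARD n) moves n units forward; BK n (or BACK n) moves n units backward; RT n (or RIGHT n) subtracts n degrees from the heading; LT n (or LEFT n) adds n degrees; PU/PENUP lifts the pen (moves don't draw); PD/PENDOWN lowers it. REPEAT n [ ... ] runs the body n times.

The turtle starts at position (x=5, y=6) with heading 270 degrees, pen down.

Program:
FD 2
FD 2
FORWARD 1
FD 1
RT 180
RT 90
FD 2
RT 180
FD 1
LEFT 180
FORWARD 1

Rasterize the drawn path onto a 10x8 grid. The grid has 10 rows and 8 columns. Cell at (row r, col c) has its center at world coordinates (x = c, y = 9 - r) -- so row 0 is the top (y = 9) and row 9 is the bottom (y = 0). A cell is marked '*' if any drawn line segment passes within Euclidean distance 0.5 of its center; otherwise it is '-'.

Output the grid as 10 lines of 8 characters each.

Segment 0: (5,6) -> (5,4)
Segment 1: (5,4) -> (5,2)
Segment 2: (5,2) -> (5,1)
Segment 3: (5,1) -> (5,0)
Segment 4: (5,0) -> (7,0)
Segment 5: (7,0) -> (6,-0)
Segment 6: (6,-0) -> (7,-0)

Answer: --------
--------
--------
-----*--
-----*--
-----*--
-----*--
-----*--
-----*--
-----***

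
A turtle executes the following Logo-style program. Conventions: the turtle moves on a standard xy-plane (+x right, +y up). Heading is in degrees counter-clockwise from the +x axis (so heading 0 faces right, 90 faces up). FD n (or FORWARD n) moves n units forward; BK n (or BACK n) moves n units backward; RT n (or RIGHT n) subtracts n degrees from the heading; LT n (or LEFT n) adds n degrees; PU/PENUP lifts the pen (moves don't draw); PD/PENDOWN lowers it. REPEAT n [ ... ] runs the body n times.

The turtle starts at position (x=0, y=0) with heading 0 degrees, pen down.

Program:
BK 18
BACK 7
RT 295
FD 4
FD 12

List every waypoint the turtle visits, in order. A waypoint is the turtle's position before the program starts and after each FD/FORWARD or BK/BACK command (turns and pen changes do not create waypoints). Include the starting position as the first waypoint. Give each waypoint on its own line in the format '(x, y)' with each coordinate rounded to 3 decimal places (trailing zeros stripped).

Executing turtle program step by step:
Start: pos=(0,0), heading=0, pen down
BK 18: (0,0) -> (-18,0) [heading=0, draw]
BK 7: (-18,0) -> (-25,0) [heading=0, draw]
RT 295: heading 0 -> 65
FD 4: (-25,0) -> (-23.31,3.625) [heading=65, draw]
FD 12: (-23.31,3.625) -> (-18.238,14.501) [heading=65, draw]
Final: pos=(-18.238,14.501), heading=65, 4 segment(s) drawn
Waypoints (5 total):
(0, 0)
(-18, 0)
(-25, 0)
(-23.31, 3.625)
(-18.238, 14.501)

Answer: (0, 0)
(-18, 0)
(-25, 0)
(-23.31, 3.625)
(-18.238, 14.501)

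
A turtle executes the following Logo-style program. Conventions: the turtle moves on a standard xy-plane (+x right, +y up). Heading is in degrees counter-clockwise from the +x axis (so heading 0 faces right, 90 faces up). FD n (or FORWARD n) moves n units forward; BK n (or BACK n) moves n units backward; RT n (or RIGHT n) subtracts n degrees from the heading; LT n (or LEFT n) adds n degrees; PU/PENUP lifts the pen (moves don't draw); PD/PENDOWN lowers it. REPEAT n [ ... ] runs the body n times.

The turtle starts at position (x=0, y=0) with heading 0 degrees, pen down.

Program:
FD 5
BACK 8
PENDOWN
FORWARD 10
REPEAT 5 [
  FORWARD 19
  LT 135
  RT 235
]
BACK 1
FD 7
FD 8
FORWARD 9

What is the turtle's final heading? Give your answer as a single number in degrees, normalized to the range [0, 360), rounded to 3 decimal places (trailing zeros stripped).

Answer: 220

Derivation:
Executing turtle program step by step:
Start: pos=(0,0), heading=0, pen down
FD 5: (0,0) -> (5,0) [heading=0, draw]
BK 8: (5,0) -> (-3,0) [heading=0, draw]
PD: pen down
FD 10: (-3,0) -> (7,0) [heading=0, draw]
REPEAT 5 [
  -- iteration 1/5 --
  FD 19: (7,0) -> (26,0) [heading=0, draw]
  LT 135: heading 0 -> 135
  RT 235: heading 135 -> 260
  -- iteration 2/5 --
  FD 19: (26,0) -> (22.701,-18.711) [heading=260, draw]
  LT 135: heading 260 -> 35
  RT 235: heading 35 -> 160
  -- iteration 3/5 --
  FD 19: (22.701,-18.711) -> (4.847,-12.213) [heading=160, draw]
  LT 135: heading 160 -> 295
  RT 235: heading 295 -> 60
  -- iteration 4/5 --
  FD 19: (4.847,-12.213) -> (14.347,4.242) [heading=60, draw]
  LT 135: heading 60 -> 195
  RT 235: heading 195 -> 320
  -- iteration 5/5 --
  FD 19: (14.347,4.242) -> (28.901,-7.971) [heading=320, draw]
  LT 135: heading 320 -> 95
  RT 235: heading 95 -> 220
]
BK 1: (28.901,-7.971) -> (29.667,-7.329) [heading=220, draw]
FD 7: (29.667,-7.329) -> (24.305,-11.828) [heading=220, draw]
FD 8: (24.305,-11.828) -> (18.177,-16.97) [heading=220, draw]
FD 9: (18.177,-16.97) -> (11.282,-22.756) [heading=220, draw]
Final: pos=(11.282,-22.756), heading=220, 12 segment(s) drawn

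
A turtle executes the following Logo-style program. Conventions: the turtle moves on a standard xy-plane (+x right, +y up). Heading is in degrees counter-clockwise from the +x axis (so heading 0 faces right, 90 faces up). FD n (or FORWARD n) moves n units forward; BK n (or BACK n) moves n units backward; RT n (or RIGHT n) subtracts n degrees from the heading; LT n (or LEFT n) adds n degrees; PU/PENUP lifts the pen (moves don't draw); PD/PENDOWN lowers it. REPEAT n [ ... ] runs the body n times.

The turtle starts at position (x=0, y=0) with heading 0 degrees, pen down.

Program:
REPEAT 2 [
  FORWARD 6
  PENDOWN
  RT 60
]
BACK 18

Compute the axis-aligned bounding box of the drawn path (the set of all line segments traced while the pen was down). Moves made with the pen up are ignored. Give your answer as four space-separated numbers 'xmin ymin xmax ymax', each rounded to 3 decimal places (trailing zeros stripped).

Executing turtle program step by step:
Start: pos=(0,0), heading=0, pen down
REPEAT 2 [
  -- iteration 1/2 --
  FD 6: (0,0) -> (6,0) [heading=0, draw]
  PD: pen down
  RT 60: heading 0 -> 300
  -- iteration 2/2 --
  FD 6: (6,0) -> (9,-5.196) [heading=300, draw]
  PD: pen down
  RT 60: heading 300 -> 240
]
BK 18: (9,-5.196) -> (18,10.392) [heading=240, draw]
Final: pos=(18,10.392), heading=240, 3 segment(s) drawn

Segment endpoints: x in {0, 6, 9, 18}, y in {-5.196, 0, 10.392}
xmin=0, ymin=-5.196, xmax=18, ymax=10.392

Answer: 0 -5.196 18 10.392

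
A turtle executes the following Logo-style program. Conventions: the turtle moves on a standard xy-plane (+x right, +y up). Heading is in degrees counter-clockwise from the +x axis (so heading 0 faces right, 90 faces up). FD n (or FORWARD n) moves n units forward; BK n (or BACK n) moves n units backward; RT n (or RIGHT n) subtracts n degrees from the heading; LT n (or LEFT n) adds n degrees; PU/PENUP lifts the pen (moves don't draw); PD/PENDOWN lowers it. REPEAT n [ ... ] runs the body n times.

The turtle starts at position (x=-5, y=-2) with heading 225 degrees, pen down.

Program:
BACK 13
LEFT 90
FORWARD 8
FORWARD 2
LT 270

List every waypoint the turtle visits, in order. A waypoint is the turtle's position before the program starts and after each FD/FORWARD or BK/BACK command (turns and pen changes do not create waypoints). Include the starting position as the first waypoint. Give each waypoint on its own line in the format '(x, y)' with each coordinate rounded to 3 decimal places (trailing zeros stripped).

Answer: (-5, -2)
(4.192, 7.192)
(9.849, 1.536)
(11.263, 0.121)

Derivation:
Executing turtle program step by step:
Start: pos=(-5,-2), heading=225, pen down
BK 13: (-5,-2) -> (4.192,7.192) [heading=225, draw]
LT 90: heading 225 -> 315
FD 8: (4.192,7.192) -> (9.849,1.536) [heading=315, draw]
FD 2: (9.849,1.536) -> (11.263,0.121) [heading=315, draw]
LT 270: heading 315 -> 225
Final: pos=(11.263,0.121), heading=225, 3 segment(s) drawn
Waypoints (4 total):
(-5, -2)
(4.192, 7.192)
(9.849, 1.536)
(11.263, 0.121)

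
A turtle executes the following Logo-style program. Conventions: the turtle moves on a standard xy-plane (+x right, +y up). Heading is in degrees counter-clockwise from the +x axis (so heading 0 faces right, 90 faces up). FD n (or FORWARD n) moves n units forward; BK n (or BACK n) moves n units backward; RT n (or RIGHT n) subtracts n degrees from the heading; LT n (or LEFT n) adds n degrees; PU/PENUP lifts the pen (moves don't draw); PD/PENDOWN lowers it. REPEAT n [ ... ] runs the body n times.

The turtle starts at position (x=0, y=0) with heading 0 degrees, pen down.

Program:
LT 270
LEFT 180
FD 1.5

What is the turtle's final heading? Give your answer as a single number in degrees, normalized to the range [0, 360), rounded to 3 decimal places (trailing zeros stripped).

Executing turtle program step by step:
Start: pos=(0,0), heading=0, pen down
LT 270: heading 0 -> 270
LT 180: heading 270 -> 90
FD 1.5: (0,0) -> (0,1.5) [heading=90, draw]
Final: pos=(0,1.5), heading=90, 1 segment(s) drawn

Answer: 90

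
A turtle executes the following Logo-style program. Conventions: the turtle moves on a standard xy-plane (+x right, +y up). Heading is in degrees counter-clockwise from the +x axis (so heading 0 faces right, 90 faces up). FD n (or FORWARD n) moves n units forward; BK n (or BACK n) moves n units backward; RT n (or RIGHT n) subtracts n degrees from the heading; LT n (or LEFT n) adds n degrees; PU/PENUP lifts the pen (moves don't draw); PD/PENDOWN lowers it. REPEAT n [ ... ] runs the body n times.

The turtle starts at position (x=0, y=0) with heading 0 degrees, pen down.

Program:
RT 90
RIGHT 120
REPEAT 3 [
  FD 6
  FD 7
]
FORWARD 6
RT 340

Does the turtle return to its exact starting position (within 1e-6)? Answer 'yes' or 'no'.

Executing turtle program step by step:
Start: pos=(0,0), heading=0, pen down
RT 90: heading 0 -> 270
RT 120: heading 270 -> 150
REPEAT 3 [
  -- iteration 1/3 --
  FD 6: (0,0) -> (-5.196,3) [heading=150, draw]
  FD 7: (-5.196,3) -> (-11.258,6.5) [heading=150, draw]
  -- iteration 2/3 --
  FD 6: (-11.258,6.5) -> (-16.454,9.5) [heading=150, draw]
  FD 7: (-16.454,9.5) -> (-22.517,13) [heading=150, draw]
  -- iteration 3/3 --
  FD 6: (-22.517,13) -> (-27.713,16) [heading=150, draw]
  FD 7: (-27.713,16) -> (-33.775,19.5) [heading=150, draw]
]
FD 6: (-33.775,19.5) -> (-38.971,22.5) [heading=150, draw]
RT 340: heading 150 -> 170
Final: pos=(-38.971,22.5), heading=170, 7 segment(s) drawn

Start position: (0, 0)
Final position: (-38.971, 22.5)
Distance = 45; >= 1e-6 -> NOT closed

Answer: no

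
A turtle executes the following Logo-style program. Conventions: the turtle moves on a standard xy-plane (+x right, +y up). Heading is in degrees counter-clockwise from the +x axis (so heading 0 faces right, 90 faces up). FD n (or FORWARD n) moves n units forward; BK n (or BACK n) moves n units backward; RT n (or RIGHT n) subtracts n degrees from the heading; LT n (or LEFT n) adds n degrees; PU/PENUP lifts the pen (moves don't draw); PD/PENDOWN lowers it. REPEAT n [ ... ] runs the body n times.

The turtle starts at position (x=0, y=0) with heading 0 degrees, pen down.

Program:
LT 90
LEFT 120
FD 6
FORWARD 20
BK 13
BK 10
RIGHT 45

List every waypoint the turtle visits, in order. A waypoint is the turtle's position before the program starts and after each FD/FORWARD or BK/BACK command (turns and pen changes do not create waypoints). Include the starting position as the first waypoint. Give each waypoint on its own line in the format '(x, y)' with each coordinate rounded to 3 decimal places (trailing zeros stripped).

Answer: (0, 0)
(-5.196, -3)
(-22.517, -13)
(-11.258, -6.5)
(-2.598, -1.5)

Derivation:
Executing turtle program step by step:
Start: pos=(0,0), heading=0, pen down
LT 90: heading 0 -> 90
LT 120: heading 90 -> 210
FD 6: (0,0) -> (-5.196,-3) [heading=210, draw]
FD 20: (-5.196,-3) -> (-22.517,-13) [heading=210, draw]
BK 13: (-22.517,-13) -> (-11.258,-6.5) [heading=210, draw]
BK 10: (-11.258,-6.5) -> (-2.598,-1.5) [heading=210, draw]
RT 45: heading 210 -> 165
Final: pos=(-2.598,-1.5), heading=165, 4 segment(s) drawn
Waypoints (5 total):
(0, 0)
(-5.196, -3)
(-22.517, -13)
(-11.258, -6.5)
(-2.598, -1.5)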